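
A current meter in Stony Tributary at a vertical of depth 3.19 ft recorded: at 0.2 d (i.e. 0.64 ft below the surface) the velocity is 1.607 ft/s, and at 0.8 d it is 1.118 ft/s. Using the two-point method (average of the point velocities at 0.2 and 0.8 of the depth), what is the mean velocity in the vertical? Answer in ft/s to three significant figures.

1.36 ft/s

v̄ = (1.607 + 1.118) / 2 = 1.363 ft/s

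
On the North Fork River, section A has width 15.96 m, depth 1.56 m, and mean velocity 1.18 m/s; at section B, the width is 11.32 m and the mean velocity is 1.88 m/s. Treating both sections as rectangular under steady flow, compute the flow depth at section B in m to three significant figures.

Q = A₁V₁ = (15.96×1.56) × 1.18 = 29.38 m³/s
d₂ = Q/(b₂ V₂) = 29.38/(11.32×1.88) = 1.380 m

1.38 m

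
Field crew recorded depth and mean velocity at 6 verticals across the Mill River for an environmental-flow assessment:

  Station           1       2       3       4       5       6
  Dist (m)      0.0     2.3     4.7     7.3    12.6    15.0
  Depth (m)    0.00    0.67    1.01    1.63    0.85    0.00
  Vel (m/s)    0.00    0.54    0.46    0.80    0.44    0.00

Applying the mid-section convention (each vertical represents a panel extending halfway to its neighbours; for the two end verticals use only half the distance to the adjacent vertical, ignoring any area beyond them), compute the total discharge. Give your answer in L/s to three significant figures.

w_2 = (4.7 − 0.0)/2 = 2.35 m; q_2 = 0.54 × 0.67 × 2.35 = 0.8502 m³/s
w_3 = (7.3 − 2.3)/2 = 2.5 m; q_3 = 0.46 × 1.01 × 2.5 = 1.162 m³/s
w_4 = (12.6 − 4.7)/2 = 3.95 m; q_4 = 0.80 × 1.63 × 3.95 = 5.151 m³/s
w_5 = (15.0 − 7.3)/2 = 3.85 m; q_5 = 0.44 × 0.85 × 3.85 = 1.440 m³/s
Stations 1, 6 contribute zero (depth or velocity is 0).
Q = Σ qᵢ = 8.602 m³/s
= 8.602 × 1000 = 8602 L/s

8600 L/s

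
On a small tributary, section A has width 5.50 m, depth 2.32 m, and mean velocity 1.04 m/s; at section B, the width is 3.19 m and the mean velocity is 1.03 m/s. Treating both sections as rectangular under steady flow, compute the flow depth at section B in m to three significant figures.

Q = A₁V₁ = (5.50×2.32) × 1.04 = 13.27 m³/s
d₂ = Q/(b₂ V₂) = 13.27/(3.19×1.03) = 4.039 m

4.04 m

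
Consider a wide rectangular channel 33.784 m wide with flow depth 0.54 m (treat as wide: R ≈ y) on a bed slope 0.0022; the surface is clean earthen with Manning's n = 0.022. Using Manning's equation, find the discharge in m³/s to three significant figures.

25.8 m³/s

A = b·y = 33.784 × 0.54 = 18.24 m²
Wide channel: R ≈ y = 0.54 m
Q = (1/n)·A·R^(2/3)·S^(1/2) = (1/0.022) × 18.24 × 0.5400^(2/3) × 0.0022^(1/2) = 25.79 m³/s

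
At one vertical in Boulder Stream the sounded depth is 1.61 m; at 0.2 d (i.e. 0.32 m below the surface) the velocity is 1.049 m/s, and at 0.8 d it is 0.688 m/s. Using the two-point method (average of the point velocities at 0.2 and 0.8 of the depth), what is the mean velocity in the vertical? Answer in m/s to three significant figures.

v̄ = (1.049 + 0.688) / 2 = 0.8685 m/s

0.869 m/s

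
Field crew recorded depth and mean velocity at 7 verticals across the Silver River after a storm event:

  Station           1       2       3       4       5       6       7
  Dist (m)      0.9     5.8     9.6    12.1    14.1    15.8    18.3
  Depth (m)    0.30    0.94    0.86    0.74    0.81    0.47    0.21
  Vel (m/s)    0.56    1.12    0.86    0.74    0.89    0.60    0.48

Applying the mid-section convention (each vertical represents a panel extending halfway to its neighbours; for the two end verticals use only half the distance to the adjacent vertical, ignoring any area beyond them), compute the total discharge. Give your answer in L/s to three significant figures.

w_1 = (5.8 − 0.9)/2 = 2.45 m; q_1 = 0.56 × 0.30 × 2.45 = 0.4116 m³/s
w_2 = (9.6 − 0.9)/2 = 4.35 m; q_2 = 1.12 × 0.94 × 4.35 = 4.580 m³/s
w_3 = (12.1 − 5.8)/2 = 3.15 m; q_3 = 0.86 × 0.86 × 3.15 = 2.330 m³/s
w_4 = (14.1 − 9.6)/2 = 2.25 m; q_4 = 0.74 × 0.74 × 2.25 = 1.232 m³/s
w_5 = (15.8 − 12.1)/2 = 1.85 m; q_5 = 0.89 × 0.81 × 1.85 = 1.334 m³/s
w_6 = (18.3 − 14.1)/2 = 2.1 m; q_6 = 0.60 × 0.47 × 2.1 = 0.5922 m³/s
w_7 = (18.3 − 15.8)/2 = 1.25 m; q_7 = 0.48 × 0.21 × 1.25 = 0.1260 m³/s
Q = Σ qᵢ = 10.60 m³/s
= 10.60 × 1000 = 10600 L/s

10600 L/s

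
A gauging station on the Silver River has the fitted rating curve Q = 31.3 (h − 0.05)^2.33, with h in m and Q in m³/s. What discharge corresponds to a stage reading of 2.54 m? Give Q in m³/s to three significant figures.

Q = 31.3 × (2.54 − 0.05)^2.33 = 31.3 × 2.49^2.33 = 262.2 m³/s

262 m³/s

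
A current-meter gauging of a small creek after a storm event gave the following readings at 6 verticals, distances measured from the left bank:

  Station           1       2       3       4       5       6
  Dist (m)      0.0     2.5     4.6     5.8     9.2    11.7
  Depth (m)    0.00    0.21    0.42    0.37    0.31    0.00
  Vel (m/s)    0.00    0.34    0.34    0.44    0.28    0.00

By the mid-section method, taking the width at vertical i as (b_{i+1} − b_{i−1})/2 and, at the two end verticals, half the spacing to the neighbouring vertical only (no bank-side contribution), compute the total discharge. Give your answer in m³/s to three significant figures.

w_2 = (4.6 − 0.0)/2 = 2.3 m; q_2 = 0.34 × 0.21 × 2.3 = 0.1642 m³/s
w_3 = (5.8 − 2.5)/2 = 1.65 m; q_3 = 0.34 × 0.42 × 1.65 = 0.2356 m³/s
w_4 = (9.2 − 4.6)/2 = 2.3 m; q_4 = 0.44 × 0.37 × 2.3 = 0.3744 m³/s
w_5 = (11.7 − 5.8)/2 = 2.95 m; q_5 = 0.28 × 0.31 × 2.95 = 0.2561 m³/s
Stations 1, 6 contribute zero (depth or velocity is 0).
Q = Σ qᵢ = 1.030 m³/s

1.03 m³/s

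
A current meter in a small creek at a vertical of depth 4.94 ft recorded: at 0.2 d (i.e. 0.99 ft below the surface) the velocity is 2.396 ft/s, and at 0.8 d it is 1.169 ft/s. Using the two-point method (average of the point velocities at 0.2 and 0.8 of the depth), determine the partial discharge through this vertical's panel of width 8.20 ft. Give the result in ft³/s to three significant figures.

72.2 ft³/s

v̄ = (2.396 + 1.169) / 2 = 1.783 ft/s
q = v̄ × d × w = 1.783 × 4.94 × 8.20 = 72.21 ft³/s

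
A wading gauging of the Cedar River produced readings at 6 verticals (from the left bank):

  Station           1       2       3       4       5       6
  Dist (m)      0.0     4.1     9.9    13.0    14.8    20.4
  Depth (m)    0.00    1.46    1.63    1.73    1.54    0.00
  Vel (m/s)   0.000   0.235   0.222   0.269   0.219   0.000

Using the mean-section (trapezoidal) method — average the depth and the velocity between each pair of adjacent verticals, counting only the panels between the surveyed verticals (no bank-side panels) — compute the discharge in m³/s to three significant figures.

Panel 1-2: Δb = 4.1 m, d̄ = (0.00+1.46)/2 = 0.73, v̄ = (0.000+0.235)/2 = 0.1175 → q = 4.1×0.73×0.1175 = 0.3517 m³/s
Panel 2-3: Δb = 5.8 m, d̄ = (1.46+1.63)/2 = 1.545, v̄ = (0.235+0.222)/2 = 0.2285 → q = 5.8×1.545×0.2285 = 2.048 m³/s
Panel 3-4: Δb = 3.1 m, d̄ = (1.63+1.73)/2 = 1.68, v̄ = (0.222+0.269)/2 = 0.2455 → q = 3.1×1.68×0.2455 = 1.279 m³/s
Panel 4-5: Δb = 1.8 m, d̄ = (1.73+1.54)/2 = 1.635, v̄ = (0.269+0.219)/2 = 0.244 → q = 1.8×1.635×0.244 = 0.7181 m³/s
Panel 5-6: Δb = 5.6 m, d̄ = (1.54+0.00)/2 = 0.77, v̄ = (0.219+0.000)/2 = 0.1095 → q = 5.6×0.77×0.1095 = 0.4722 m³/s
Q = Σ q = 4.868 m³/s

4.87 m³/s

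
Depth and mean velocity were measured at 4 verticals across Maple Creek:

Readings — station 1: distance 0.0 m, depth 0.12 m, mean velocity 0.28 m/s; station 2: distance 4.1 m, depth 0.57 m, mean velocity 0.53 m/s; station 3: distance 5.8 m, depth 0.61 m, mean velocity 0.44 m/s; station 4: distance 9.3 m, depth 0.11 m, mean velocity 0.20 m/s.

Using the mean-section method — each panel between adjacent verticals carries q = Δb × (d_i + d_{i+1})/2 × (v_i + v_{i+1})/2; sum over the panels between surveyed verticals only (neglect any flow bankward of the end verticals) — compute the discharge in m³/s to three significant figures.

Panel 1-2: Δb = 4.1 m, d̄ = (0.12+0.57)/2 = 0.345, v̄ = (0.28+0.53)/2 = 0.405 → q = 4.1×0.345×0.405 = 0.5729 m³/s
Panel 2-3: Δb = 1.7 m, d̄ = (0.57+0.61)/2 = 0.59, v̄ = (0.53+0.44)/2 = 0.485 → q = 1.7×0.59×0.485 = 0.4865 m³/s
Panel 3-4: Δb = 3.5 m, d̄ = (0.61+0.11)/2 = 0.36, v̄ = (0.44+0.20)/2 = 0.32 → q = 3.5×0.36×0.32 = 0.4032 m³/s
Q = Σ q = 1.463 m³/s

1.46 m³/s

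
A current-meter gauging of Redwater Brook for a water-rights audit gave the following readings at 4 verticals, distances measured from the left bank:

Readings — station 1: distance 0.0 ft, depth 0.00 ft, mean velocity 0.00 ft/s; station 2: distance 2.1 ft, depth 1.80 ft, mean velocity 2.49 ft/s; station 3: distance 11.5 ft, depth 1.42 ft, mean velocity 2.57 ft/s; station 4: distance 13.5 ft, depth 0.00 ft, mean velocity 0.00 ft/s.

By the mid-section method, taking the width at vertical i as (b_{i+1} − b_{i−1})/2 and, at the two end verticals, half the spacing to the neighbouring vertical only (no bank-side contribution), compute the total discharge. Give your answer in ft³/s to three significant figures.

w_2 = (11.5 − 0.0)/2 = 5.75 ft; q_2 = 2.49 × 1.80 × 5.75 = 25.77 ft³/s
w_3 = (13.5 − 2.1)/2 = 5.7 ft; q_3 = 2.57 × 1.42 × 5.7 = 20.80 ft³/s
Stations 1, 4 contribute zero (depth or velocity is 0).
Q = Σ qᵢ = 46.57 ft³/s

46.6 ft³/s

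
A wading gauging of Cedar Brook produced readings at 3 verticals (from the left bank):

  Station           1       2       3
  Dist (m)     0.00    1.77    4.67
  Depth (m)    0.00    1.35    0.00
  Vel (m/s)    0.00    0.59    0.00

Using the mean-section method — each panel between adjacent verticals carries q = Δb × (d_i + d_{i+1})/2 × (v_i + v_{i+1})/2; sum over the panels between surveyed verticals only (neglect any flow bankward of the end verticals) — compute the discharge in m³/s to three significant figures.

Panel 1-2: Δb = 1.77 m, d̄ = (0.00+1.35)/2 = 0.675, v̄ = (0.00+0.59)/2 = 0.295 → q = 1.77×0.675×0.295 = 0.3525 m³/s
Panel 2-3: Δb = 2.9 m, d̄ = (1.35+0.00)/2 = 0.675, v̄ = (0.59+0.00)/2 = 0.295 → q = 2.9×0.675×0.295 = 0.5775 m³/s
Q = Σ q = 0.9299 m³/s

0.930 m³/s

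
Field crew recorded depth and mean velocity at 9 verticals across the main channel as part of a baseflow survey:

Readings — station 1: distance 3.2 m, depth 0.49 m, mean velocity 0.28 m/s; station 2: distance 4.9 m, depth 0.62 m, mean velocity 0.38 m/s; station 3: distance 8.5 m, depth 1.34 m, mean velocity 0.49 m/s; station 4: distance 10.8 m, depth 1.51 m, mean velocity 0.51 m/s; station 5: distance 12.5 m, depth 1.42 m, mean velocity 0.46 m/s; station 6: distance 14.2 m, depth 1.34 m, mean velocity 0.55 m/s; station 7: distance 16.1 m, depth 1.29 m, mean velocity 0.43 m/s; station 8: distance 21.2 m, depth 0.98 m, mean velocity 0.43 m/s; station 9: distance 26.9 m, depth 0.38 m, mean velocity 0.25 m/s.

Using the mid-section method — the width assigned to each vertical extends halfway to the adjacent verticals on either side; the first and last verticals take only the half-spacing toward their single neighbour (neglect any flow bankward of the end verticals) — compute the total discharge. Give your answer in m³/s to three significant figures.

w_1 = (4.9 − 3.2)/2 = 0.85 m; q_1 = 0.28 × 0.49 × 0.85 = 0.1166 m³/s
w_2 = (8.5 − 3.2)/2 = 2.65 m; q_2 = 0.38 × 0.62 × 2.65 = 0.6243 m³/s
w_3 = (10.8 − 4.9)/2 = 2.95 m; q_3 = 0.49 × 1.34 × 2.95 = 1.937 m³/s
w_4 = (12.5 − 8.5)/2 = 2 m; q_4 = 0.51 × 1.51 × 2 = 1.540 m³/s
w_5 = (14.2 − 10.8)/2 = 1.7 m; q_5 = 0.46 × 1.42 × 1.7 = 1.110 m³/s
w_6 = (16.1 − 12.5)/2 = 1.8 m; q_6 = 0.55 × 1.34 × 1.8 = 1.327 m³/s
w_7 = (21.2 − 14.2)/2 = 3.5 m; q_7 = 0.43 × 1.29 × 3.5 = 1.941 m³/s
w_8 = (26.9 − 16.1)/2 = 5.4 m; q_8 = 0.43 × 0.98 × 5.4 = 2.276 m³/s
w_9 = (26.9 − 21.2)/2 = 2.85 m; q_9 = 0.25 × 0.38 × 2.85 = 0.2708 m³/s
Q = Σ qᵢ = 11.14 m³/s

11.1 m³/s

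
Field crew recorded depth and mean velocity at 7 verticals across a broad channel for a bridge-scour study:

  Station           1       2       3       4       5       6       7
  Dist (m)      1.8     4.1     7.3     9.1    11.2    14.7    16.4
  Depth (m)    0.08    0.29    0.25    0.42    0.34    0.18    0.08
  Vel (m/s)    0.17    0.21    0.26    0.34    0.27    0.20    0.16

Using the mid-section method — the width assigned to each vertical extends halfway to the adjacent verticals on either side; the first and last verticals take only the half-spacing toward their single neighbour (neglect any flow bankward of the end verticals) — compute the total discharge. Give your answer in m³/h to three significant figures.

3550 m³/h

w_1 = (4.1 − 1.8)/2 = 1.15 m; q_1 = 0.17 × 0.08 × 1.15 = 0.01564 m³/s
w_2 = (7.3 − 1.8)/2 = 2.75 m; q_2 = 0.21 × 0.29 × 2.75 = 0.1675 m³/s
w_3 = (9.1 − 4.1)/2 = 2.5 m; q_3 = 0.26 × 0.25 × 2.5 = 0.1625 m³/s
w_4 = (11.2 − 7.3)/2 = 1.95 m; q_4 = 0.34 × 0.42 × 1.95 = 0.2785 m³/s
w_5 = (14.7 − 9.1)/2 = 2.8 m; q_5 = 0.27 × 0.34 × 2.8 = 0.2570 m³/s
w_6 = (16.4 − 11.2)/2 = 2.6 m; q_6 = 0.20 × 0.18 × 2.6 = 0.09360 m³/s
w_7 = (16.4 − 14.7)/2 = 0.85 m; q_7 = 0.16 × 0.08 × 0.85 = 0.01088 m³/s
Q = Σ qᵢ = 0.9856 m³/s
= 0.9856 × 3600 = 3548 m³/h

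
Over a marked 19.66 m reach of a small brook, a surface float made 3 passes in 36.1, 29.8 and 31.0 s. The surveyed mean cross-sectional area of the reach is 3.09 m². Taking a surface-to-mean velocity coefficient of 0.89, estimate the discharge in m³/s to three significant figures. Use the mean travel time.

1.67 m³/s

t̄ = (36.1 + 29.8 + 31.0) / 3 = 32.3 s
v_surface = L / t̄ = 19.66 / 32.3 = 0.6087 m/s
v_mean = 0.89 × 0.6087 = 0.5417 m/s
Q = A × v_mean = 3.09 × 0.5417 = 1.674 m³/s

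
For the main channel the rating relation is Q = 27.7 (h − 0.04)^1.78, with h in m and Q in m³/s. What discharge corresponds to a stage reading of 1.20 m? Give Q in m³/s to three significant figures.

36.1 m³/s

Q = 27.7 × (1.20 − 0.04)^1.78 = 27.7 × 1.16^1.78 = 36.08 m³/s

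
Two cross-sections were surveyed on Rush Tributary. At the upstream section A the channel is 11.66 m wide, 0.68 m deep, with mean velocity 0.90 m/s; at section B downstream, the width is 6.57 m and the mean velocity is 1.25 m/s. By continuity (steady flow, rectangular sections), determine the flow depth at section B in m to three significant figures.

0.869 m

Q = A₁V₁ = (11.66×0.68) × 0.90 = 7.136 m³/s
d₂ = Q/(b₂ V₂) = 7.136/(6.57×1.25) = 0.8689 m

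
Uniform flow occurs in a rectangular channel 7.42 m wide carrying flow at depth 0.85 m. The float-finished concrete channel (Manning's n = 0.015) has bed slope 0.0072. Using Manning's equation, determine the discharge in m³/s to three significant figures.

A = b·y = 7.42 × 0.85 = 6.307 m²
P = b + 2y = 7.42 + 2×0.85 = 9.120 m
R = A/P = 6.307/9.120 = 0.6916 m
Q = (1/n)·A·R^(2/3)·S^(1/2) = (1/0.015) × 6.307 × 0.6916^(2/3) × 0.0072^(1/2) = 27.90 m³/s

27.9 m³/s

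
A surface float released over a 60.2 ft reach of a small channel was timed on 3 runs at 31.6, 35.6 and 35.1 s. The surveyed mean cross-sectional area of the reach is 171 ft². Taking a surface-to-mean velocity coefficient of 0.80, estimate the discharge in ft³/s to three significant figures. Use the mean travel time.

t̄ = (31.6 + 35.6 + 35.1) / 3 = 34.1 s
v_surface = L / t̄ = 60.2 / 34.1 = 1.765 ft/s
v_mean = 0.80 × 1.765 = 1.412 ft/s
Q = A × v_mean = 171 × 1.412 = 241.5 ft³/s

242 ft³/s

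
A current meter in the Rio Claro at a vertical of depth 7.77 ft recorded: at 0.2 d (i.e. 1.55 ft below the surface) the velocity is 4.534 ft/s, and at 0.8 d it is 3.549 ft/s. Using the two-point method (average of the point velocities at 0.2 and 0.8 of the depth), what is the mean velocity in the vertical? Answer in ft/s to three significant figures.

v̄ = (4.534 + 3.549) / 2 = 4.042 ft/s

4.04 ft/s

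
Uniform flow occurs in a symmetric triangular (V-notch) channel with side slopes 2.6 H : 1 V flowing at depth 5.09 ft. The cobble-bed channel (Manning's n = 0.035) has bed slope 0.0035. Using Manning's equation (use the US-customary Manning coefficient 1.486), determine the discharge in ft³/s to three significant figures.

A = z·y² = 2.6×5.09² = 67.36 ft²
P = 2y√(1+z²) = 2×5.09×√(1+2.6²) = 28.36 ft
R = A/P = 67.36/28.36 = 2.375 ft
Q = (1.486/n)·A·R^(2/3)·S^(1/2) = (1.486/0.035) × 67.36 × 2.375^(2/3) × 0.0035^(1/2) = 301.2 ft³/s

301 ft³/s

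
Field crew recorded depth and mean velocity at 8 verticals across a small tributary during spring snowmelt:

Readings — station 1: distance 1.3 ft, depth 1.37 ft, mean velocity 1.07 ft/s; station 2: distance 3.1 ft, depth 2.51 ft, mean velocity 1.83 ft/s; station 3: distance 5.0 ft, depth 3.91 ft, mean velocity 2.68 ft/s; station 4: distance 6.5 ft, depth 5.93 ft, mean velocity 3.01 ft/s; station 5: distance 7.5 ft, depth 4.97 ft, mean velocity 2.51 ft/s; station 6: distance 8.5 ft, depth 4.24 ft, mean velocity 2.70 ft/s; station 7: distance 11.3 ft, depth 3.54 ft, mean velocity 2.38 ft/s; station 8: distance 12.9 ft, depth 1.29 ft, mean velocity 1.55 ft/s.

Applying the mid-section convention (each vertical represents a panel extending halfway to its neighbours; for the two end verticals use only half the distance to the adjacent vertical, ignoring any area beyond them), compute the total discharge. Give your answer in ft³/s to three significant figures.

104 ft³/s

w_1 = (3.1 − 1.3)/2 = 0.9 ft; q_1 = 1.07 × 1.37 × 0.9 = 1.319 ft³/s
w_2 = (5.0 − 1.3)/2 = 1.85 ft; q_2 = 1.83 × 2.51 × 1.85 = 8.498 ft³/s
w_3 = (6.5 − 3.1)/2 = 1.7 ft; q_3 = 2.68 × 3.91 × 1.7 = 17.81 ft³/s
w_4 = (7.5 − 5.0)/2 = 1.25 ft; q_4 = 3.01 × 5.93 × 1.25 = 22.31 ft³/s
w_5 = (8.5 − 6.5)/2 = 1 ft; q_5 = 2.51 × 4.97 × 1 = 12.47 ft³/s
w_6 = (11.3 − 7.5)/2 = 1.9 ft; q_6 = 2.70 × 4.24 × 1.9 = 21.75 ft³/s
w_7 = (12.9 − 8.5)/2 = 2.2 ft; q_7 = 2.38 × 3.54 × 2.2 = 18.54 ft³/s
w_8 = (12.9 − 11.3)/2 = 0.8 ft; q_8 = 1.55 × 1.29 × 0.8 = 1.600 ft³/s
Q = Σ qᵢ = 104.3 ft³/s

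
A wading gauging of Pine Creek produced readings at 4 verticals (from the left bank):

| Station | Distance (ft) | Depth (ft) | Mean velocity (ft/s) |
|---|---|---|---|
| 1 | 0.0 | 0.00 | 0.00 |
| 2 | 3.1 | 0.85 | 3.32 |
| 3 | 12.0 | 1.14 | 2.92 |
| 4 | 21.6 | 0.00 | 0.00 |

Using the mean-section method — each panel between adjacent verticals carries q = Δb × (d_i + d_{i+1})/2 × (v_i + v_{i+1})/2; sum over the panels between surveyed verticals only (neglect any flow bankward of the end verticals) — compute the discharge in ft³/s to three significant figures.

Panel 1-2: Δb = 3.1 ft, d̄ = (0.00+0.85)/2 = 0.425, v̄ = (0.00+3.32)/2 = 1.66 → q = 3.1×0.425×1.66 = 2.187 ft³/s
Panel 2-3: Δb = 8.9 ft, d̄ = (0.85+1.14)/2 = 0.995, v̄ = (3.32+2.92)/2 = 3.12 → q = 8.9×0.995×3.12 = 27.63 ft³/s
Panel 3-4: Δb = 9.6 ft, d̄ = (1.14+0.00)/2 = 0.57, v̄ = (2.92+0.00)/2 = 1.46 → q = 9.6×0.57×1.46 = 7.989 ft³/s
Q = Σ q = 37.81 ft³/s

37.8 ft³/s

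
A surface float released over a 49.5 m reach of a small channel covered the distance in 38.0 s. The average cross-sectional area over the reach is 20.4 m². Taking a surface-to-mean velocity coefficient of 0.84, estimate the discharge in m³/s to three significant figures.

v_surface = L / t̄ = 49.5 / 38 = 1.303 m/s
v_mean = 0.84 × 1.303 = 1.094 m/s
Q = A × v_mean = 20.4 × 1.094 = 22.32 m³/s

22.3 m³/s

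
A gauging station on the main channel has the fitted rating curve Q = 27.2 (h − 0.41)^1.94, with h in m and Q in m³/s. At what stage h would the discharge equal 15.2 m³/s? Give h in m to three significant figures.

1.15 m

h − h₀ = (Q/C)^(1/b) = (15.2/27.2)^(1/1.94) = 0.7408 m
h = 0.41 + 0.7408 = 1.151 m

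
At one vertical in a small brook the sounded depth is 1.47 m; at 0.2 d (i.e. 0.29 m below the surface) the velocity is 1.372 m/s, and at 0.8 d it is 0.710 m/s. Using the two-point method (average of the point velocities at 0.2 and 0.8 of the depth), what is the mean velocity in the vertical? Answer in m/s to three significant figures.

1.04 m/s

v̄ = (1.372 + 0.710) / 2 = 1.041 m/s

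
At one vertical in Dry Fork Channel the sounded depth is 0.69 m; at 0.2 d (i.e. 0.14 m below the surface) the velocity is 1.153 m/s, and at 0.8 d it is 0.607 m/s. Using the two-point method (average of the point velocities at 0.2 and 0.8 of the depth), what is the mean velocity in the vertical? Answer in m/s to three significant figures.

0.880 m/s

v̄ = (1.153 + 0.607) / 2 = 0.8800 m/s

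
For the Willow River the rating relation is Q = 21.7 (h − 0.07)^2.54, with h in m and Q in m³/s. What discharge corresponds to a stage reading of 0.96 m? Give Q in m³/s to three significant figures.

Q = 21.7 × (0.96 − 0.07)^2.54 = 21.7 × 0.89^2.54 = 16.14 m³/s

16.1 m³/s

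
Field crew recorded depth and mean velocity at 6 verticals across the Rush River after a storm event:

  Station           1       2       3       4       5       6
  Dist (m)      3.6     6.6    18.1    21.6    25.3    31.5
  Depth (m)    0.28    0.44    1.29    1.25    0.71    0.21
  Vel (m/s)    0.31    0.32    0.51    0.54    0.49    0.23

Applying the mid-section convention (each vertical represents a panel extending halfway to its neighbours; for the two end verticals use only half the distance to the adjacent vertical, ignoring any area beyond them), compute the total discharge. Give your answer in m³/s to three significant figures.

w_1 = (6.6 − 3.6)/2 = 1.5 m; q_1 = 0.31 × 0.28 × 1.5 = 0.1302 m³/s
w_2 = (18.1 − 3.6)/2 = 7.25 m; q_2 = 0.32 × 0.44 × 7.25 = 1.021 m³/s
w_3 = (21.6 − 6.6)/2 = 7.5 m; q_3 = 0.51 × 1.29 × 7.5 = 4.934 m³/s
w_4 = (25.3 − 18.1)/2 = 3.6 m; q_4 = 0.54 × 1.25 × 3.6 = 2.430 m³/s
w_5 = (31.5 − 21.6)/2 = 4.95 m; q_5 = 0.49 × 0.71 × 4.95 = 1.722 m³/s
w_6 = (31.5 − 25.3)/2 = 3.1 m; q_6 = 0.23 × 0.21 × 3.1 = 0.1497 m³/s
Q = Σ qᵢ = 10.39 m³/s

10.4 m³/s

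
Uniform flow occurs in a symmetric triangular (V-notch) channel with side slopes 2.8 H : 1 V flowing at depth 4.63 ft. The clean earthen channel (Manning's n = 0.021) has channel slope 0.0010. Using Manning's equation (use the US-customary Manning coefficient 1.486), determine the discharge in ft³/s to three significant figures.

A = z·y² = 2.8×4.63² = 60.02 ft²
P = 2y√(1+z²) = 2×4.63×√(1+2.8²) = 27.53 ft
R = A/P = 60.02/27.53 = 2.180 ft
Q = (1.486/n)·A·R^(2/3)·S^(1/2) = (1.486/0.021) × 60.02 × 2.180^(2/3) × 0.0010^(1/2) = 225.8 ft³/s

226 ft³/s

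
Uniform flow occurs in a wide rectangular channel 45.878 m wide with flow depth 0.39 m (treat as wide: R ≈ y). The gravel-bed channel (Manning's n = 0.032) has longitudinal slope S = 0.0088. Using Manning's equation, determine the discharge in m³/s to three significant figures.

A = b·y = 45.878 × 0.39 = 17.89 m²
Wide channel: R ≈ y = 0.39 m
Q = (1/n)·A·R^(2/3)·S^(1/2) = (1/0.032) × 17.89 × 0.3900^(2/3) × 0.0088^(1/2) = 28.00 m³/s

28.0 m³/s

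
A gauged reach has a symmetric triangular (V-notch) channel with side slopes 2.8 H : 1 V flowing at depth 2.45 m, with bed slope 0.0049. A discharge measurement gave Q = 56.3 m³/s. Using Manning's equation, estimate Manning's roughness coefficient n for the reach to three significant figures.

0.0230

A = z·y² = 2.8×2.45² = 16.81 m²
P = 2y√(1+z²) = 2×2.45×√(1+2.8²) = 14.57 m
R = A/P = 16.81/14.57 = 1.154 m
n = (1/Q)·A·R^(2/3)·S^(1/2) = (1/56.3) × 16.81 × 1.100 × 0.07000 = 0.02299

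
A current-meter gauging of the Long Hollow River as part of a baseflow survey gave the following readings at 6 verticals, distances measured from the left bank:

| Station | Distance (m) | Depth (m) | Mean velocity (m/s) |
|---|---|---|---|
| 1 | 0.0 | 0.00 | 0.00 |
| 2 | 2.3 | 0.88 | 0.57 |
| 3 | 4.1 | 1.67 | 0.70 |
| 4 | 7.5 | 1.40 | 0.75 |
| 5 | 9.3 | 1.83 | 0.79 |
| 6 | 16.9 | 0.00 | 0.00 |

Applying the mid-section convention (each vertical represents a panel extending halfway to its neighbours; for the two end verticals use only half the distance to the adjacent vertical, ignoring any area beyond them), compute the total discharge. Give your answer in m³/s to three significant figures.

w_2 = (4.1 − 0.0)/2 = 2.05 m; q_2 = 0.57 × 0.88 × 2.05 = 1.028 m³/s
w_3 = (7.5 − 2.3)/2 = 2.6 m; q_3 = 0.70 × 1.67 × 2.6 = 3.039 m³/s
w_4 = (9.3 − 4.1)/2 = 2.6 m; q_4 = 0.75 × 1.40 × 2.6 = 2.730 m³/s
w_5 = (16.9 − 7.5)/2 = 4.7 m; q_5 = 0.79 × 1.83 × 4.7 = 6.795 m³/s
Stations 1, 6 contribute zero (depth or velocity is 0).
Q = Σ qᵢ = 13.59 m³/s

13.6 m³/s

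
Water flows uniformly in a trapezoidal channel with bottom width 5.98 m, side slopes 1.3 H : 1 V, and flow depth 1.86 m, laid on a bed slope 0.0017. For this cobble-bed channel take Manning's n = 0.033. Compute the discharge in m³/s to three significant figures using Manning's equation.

23.2 m³/s

A = (b + z·y)·y = (5.98 + 1.3×1.86)×1.86 = 15.62 m²
P = b + 2y√(1+z²) = 5.98 + 2×1.86×√(1+1.3²) = 12.08 m
R = A/P = 15.62/12.08 = 1.293 m
Q = (1/n)·A·R^(2/3)·S^(1/2) = (1/0.033) × 15.62 × 1.293^(2/3) × 0.0017^(1/2) = 23.16 m³/s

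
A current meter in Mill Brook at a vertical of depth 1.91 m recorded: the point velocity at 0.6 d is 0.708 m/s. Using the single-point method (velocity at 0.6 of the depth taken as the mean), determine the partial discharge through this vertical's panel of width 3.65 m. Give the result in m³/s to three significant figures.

4.94 m³/s

v̄ = v₀.₆ = 0.708 m/s
q = v̄ × d × w = 0.7080 × 1.91 × 3.65 = 4.936 m³/s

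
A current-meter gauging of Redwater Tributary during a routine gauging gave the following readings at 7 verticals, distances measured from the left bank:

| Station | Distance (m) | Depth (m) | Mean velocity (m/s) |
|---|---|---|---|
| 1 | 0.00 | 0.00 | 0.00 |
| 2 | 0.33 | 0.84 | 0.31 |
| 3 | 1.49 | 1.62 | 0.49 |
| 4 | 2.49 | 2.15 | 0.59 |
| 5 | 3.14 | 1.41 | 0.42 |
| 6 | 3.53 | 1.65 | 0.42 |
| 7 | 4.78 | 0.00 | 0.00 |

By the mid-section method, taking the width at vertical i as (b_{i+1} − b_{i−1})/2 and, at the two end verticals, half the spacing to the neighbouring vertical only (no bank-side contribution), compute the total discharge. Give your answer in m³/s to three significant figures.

2.97 m³/s

w_2 = (1.49 − 0.00)/2 = 0.745 m; q_2 = 0.31 × 0.84 × 0.745 = 0.1940 m³/s
w_3 = (2.49 − 0.33)/2 = 1.08 m; q_3 = 0.49 × 1.62 × 1.08 = 0.8573 m³/s
w_4 = (3.14 − 1.49)/2 = 0.825 m; q_4 = 0.59 × 2.15 × 0.825 = 1.047 m³/s
w_5 = (3.53 − 2.49)/2 = 0.52 m; q_5 = 0.42 × 1.41 × 0.52 = 0.3079 m³/s
w_6 = (4.78 − 3.14)/2 = 0.82 m; q_6 = 0.42 × 1.65 × 0.82 = 0.5683 m³/s
Stations 1, 7 contribute zero (depth or velocity is 0).
Q = Σ qᵢ = 2.974 m³/s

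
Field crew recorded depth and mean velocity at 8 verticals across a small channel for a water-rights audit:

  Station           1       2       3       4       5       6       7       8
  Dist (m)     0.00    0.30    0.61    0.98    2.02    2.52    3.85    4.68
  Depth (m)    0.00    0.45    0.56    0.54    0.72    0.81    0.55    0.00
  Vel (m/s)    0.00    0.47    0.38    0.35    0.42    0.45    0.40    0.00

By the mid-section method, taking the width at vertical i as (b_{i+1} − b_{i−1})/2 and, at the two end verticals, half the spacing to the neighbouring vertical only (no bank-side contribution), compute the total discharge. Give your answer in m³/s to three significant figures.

w_2 = (0.61 − 0.00)/2 = 0.305 m; q_2 = 0.47 × 0.45 × 0.305 = 0.06451 m³/s
w_3 = (0.98 − 0.30)/2 = 0.34 m; q_3 = 0.38 × 0.56 × 0.34 = 0.07235 m³/s
w_4 = (2.02 − 0.61)/2 = 0.705 m; q_4 = 0.35 × 0.54 × 0.705 = 0.1332 m³/s
w_5 = (2.52 − 0.98)/2 = 0.77 m; q_5 = 0.42 × 0.72 × 0.77 = 0.2328 m³/s
w_6 = (3.85 − 2.02)/2 = 0.915 m; q_6 = 0.45 × 0.81 × 0.915 = 0.3335 m³/s
w_7 = (4.68 − 2.52)/2 = 1.08 m; q_7 = 0.40 × 0.55 × 1.08 = 0.2376 m³/s
Stations 1, 8 contribute zero (depth or velocity is 0).
Q = Σ qᵢ = 1.074 m³/s

1.07 m³/s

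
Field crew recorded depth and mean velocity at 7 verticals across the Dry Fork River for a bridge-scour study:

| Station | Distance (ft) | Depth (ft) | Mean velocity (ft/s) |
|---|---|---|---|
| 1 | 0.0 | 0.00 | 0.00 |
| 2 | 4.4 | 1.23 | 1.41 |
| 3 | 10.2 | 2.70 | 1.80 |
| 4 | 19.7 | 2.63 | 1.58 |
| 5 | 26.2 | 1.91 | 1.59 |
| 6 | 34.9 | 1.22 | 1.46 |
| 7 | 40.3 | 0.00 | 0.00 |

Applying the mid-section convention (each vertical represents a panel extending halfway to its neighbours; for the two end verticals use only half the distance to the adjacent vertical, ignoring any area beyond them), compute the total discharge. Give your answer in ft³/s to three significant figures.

w_2 = (10.2 − 0.0)/2 = 5.1 ft; q_2 = 1.41 × 1.23 × 5.1 = 8.845 ft³/s
w_3 = (19.7 − 4.4)/2 = 7.65 ft; q_3 = 1.80 × 2.70 × 7.65 = 37.18 ft³/s
w_4 = (26.2 − 10.2)/2 = 8 ft; q_4 = 1.58 × 2.63 × 8 = 33.24 ft³/s
w_5 = (34.9 − 19.7)/2 = 7.6 ft; q_5 = 1.59 × 1.91 × 7.6 = 23.08 ft³/s
w_6 = (40.3 − 26.2)/2 = 7.05 ft; q_6 = 1.46 × 1.22 × 7.05 = 12.56 ft³/s
Stations 1, 7 contribute zero (depth or velocity is 0).
Q = Σ qᵢ = 114.9 ft³/s

115 ft³/s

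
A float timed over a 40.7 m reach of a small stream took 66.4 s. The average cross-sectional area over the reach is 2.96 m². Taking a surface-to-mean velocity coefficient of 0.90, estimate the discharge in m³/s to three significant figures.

v_surface = L / t̄ = 40.7 / 66.4 = 0.6130 m/s
v_mean = 0.90 × 0.6130 = 0.5517 m/s
Q = A × v_mean = 2.96 × 0.5517 = 1.633 m³/s

1.63 m³/s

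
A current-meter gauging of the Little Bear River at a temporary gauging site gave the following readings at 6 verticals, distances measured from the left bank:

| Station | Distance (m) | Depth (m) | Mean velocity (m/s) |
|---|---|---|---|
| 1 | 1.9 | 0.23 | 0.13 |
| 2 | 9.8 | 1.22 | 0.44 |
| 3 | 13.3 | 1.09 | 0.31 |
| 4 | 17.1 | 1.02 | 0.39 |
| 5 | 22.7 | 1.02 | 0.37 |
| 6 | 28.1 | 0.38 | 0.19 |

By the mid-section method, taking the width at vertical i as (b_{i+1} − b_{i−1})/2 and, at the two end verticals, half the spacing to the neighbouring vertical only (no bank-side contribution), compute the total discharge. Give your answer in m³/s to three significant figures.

8.55 m³/s

w_1 = (9.8 − 1.9)/2 = 3.95 m; q_1 = 0.13 × 0.23 × 3.95 = 0.1181 m³/s
w_2 = (13.3 − 1.9)/2 = 5.7 m; q_2 = 0.44 × 1.22 × 5.7 = 3.060 m³/s
w_3 = (17.1 − 9.8)/2 = 3.65 m; q_3 = 0.31 × 1.09 × 3.65 = 1.233 m³/s
w_4 = (22.7 − 13.3)/2 = 4.7 m; q_4 = 0.39 × 1.02 × 4.7 = 1.870 m³/s
w_5 = (28.1 − 17.1)/2 = 5.5 m; q_5 = 0.37 × 1.02 × 5.5 = 2.076 m³/s
w_6 = (28.1 − 22.7)/2 = 2.7 m; q_6 = 0.19 × 0.38 × 2.7 = 0.1949 m³/s
Q = Σ qᵢ = 8.552 m³/s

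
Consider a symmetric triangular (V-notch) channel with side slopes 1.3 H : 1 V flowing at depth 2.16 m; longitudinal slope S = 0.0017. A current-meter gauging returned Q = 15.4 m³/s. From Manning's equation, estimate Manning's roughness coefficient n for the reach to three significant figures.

A = z·y² = 1.3×2.16² = 6.065 m²
P = 2y√(1+z²) = 2×2.16×√(1+1.3²) = 7.085 m
R = A/P = 6.065/7.085 = 0.8560 m
n = (1/Q)·A·R^(2/3)·S^(1/2) = (1/15.4) × 6.065 × 0.9016 × 0.04123 = 0.01464

0.0146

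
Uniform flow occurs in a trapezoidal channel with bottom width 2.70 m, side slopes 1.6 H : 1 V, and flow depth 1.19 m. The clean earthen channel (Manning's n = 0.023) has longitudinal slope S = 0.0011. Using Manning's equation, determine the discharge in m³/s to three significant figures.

A = (b + z·y)·y = (2.70 + 1.6×1.19)×1.19 = 5.479 m²
P = b + 2y√(1+z²) = 2.70 + 2×1.19×√(1+1.6²) = 7.191 m
R = A/P = 5.479/7.191 = 0.7619 m
Q = (1/n)·A·R^(2/3)·S^(1/2) = (1/0.023) × 5.479 × 0.7619^(2/3) × 0.0011^(1/2) = 6.591 m³/s

6.59 m³/s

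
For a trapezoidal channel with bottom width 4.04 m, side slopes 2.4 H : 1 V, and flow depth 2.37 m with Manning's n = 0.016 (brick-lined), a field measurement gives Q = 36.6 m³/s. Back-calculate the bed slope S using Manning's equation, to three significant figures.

A = (b + z·y)·y = (4.04 + 2.4×2.37)×2.37 = 23.06 m²
P = b + 2y√(1+z²) = 4.04 + 2×2.37×√(1+2.4²) = 16.36 m
R = A/P = 23.06/16.36 = 1.409 m
S = (Q·n / (1·A·R^(2/3)))² = (36.6×0.016 / (1×23.06×1.257))² = 0.0004085

0.000408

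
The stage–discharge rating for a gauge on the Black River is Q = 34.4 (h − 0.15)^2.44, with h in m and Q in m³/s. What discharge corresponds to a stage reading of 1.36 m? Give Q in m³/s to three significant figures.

Q = 34.4 × (1.36 − 0.15)^2.44 = 34.4 × 1.21^2.44 = 54.77 m³/s

54.8 m³/s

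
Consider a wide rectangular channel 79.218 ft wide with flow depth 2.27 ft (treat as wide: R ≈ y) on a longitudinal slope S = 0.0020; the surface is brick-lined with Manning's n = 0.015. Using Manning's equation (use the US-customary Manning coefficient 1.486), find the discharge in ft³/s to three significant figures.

A = b·y = 79.218 × 2.27 = 179.8 ft²
Wide channel: R ≈ y = 2.27 ft
Q = (1.486/n)·A·R^(2/3)·S^(1/2) = (1.486/0.015) × 179.8 × 2.270^(2/3) × 0.0020^(1/2) = 1376 ft³/s

1380 ft³/s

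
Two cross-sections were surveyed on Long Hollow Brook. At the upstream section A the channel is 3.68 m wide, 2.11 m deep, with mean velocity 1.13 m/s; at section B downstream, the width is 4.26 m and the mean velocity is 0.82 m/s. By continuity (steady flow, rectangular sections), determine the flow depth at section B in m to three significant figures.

Q = A₁V₁ = (3.68×2.11) × 1.13 = 8.774 m³/s
d₂ = Q/(b₂ V₂) = 8.774/(4.26×0.82) = 2.512 m

2.51 m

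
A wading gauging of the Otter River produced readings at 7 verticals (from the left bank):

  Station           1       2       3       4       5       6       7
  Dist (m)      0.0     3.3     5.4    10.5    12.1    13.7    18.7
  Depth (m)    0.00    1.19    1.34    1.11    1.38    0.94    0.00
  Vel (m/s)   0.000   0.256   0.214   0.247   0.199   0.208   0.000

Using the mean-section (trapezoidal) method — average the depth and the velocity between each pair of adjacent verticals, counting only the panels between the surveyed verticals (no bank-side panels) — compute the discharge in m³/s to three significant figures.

3.38 m³/s

Panel 1-2: Δb = 3.3 m, d̄ = (0.00+1.19)/2 = 0.595, v̄ = (0.000+0.256)/2 = 0.128 → q = 3.3×0.595×0.128 = 0.2513 m³/s
Panel 2-3: Δb = 2.1 m, d̄ = (1.19+1.34)/2 = 1.265, v̄ = (0.256+0.214)/2 = 0.235 → q = 2.1×1.265×0.235 = 0.6243 m³/s
Panel 3-4: Δb = 5.1 m, d̄ = (1.34+1.11)/2 = 1.225, v̄ = (0.214+0.247)/2 = 0.2305 → q = 5.1×1.225×0.2305 = 1.440 m³/s
Panel 4-5: Δb = 1.6 m, d̄ = (1.11+1.38)/2 = 1.245, v̄ = (0.247+0.199)/2 = 0.223 → q = 1.6×1.245×0.223 = 0.4442 m³/s
Panel 5-6: Δb = 1.6 m, d̄ = (1.38+0.94)/2 = 1.16, v̄ = (0.199+0.208)/2 = 0.2035 → q = 1.6×1.16×0.2035 = 0.3777 m³/s
Panel 6-7: Δb = 5 m, d̄ = (0.94+0.00)/2 = 0.47, v̄ = (0.208+0.000)/2 = 0.104 → q = 5×0.47×0.104 = 0.2444 m³/s
Q = Σ q = 3.382 m³/s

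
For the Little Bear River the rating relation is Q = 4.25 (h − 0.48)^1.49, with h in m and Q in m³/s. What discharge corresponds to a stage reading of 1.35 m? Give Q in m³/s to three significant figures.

Q = 4.25 × (1.35 − 0.48)^1.49 = 4.25 × 0.87^1.49 = 3.454 m³/s

3.45 m³/s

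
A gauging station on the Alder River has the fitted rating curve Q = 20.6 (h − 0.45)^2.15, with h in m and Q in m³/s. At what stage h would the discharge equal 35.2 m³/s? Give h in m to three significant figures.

h − h₀ = (Q/C)^(1/b) = (35.2/20.6)^(1/2.15) = 1.283 m
h = 0.45 + 1.283 = 1.733 m

1.73 m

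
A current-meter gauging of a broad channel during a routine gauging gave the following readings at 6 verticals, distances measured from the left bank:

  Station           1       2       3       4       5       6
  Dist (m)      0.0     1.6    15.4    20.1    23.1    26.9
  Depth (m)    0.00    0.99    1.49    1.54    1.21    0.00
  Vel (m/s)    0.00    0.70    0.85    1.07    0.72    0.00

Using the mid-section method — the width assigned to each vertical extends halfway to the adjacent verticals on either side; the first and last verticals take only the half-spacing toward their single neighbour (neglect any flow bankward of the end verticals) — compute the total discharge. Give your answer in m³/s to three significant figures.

26.4 m³/s

w_2 = (15.4 − 0.0)/2 = 7.7 m; q_2 = 0.70 × 0.99 × 7.7 = 5.336 m³/s
w_3 = (20.1 − 1.6)/2 = 9.25 m; q_3 = 0.85 × 1.49 × 9.25 = 11.72 m³/s
w_4 = (23.1 − 15.4)/2 = 3.85 m; q_4 = 1.07 × 1.54 × 3.85 = 6.344 m³/s
w_5 = (26.9 − 20.1)/2 = 3.4 m; q_5 = 0.72 × 1.21 × 3.4 = 2.962 m³/s
Stations 1, 6 contribute zero (depth or velocity is 0).
Q = Σ qᵢ = 26.36 m³/s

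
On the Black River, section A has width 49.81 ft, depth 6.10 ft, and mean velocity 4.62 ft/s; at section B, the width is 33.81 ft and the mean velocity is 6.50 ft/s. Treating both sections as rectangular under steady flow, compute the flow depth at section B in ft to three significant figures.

Q = A₁V₁ = (49.81×6.10) × 4.62 = 1404 ft³/s
d₂ = Q/(b₂ V₂) = 1404/(33.81×6.50) = 6.387 ft

6.39 ft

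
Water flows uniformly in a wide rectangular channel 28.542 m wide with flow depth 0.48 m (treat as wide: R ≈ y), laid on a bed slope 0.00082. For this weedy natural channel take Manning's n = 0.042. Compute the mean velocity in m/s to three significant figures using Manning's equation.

0.418 m/s

A = b·y = 28.542 × 0.48 = 13.70 m²
Wide channel: R ≈ y = 0.48 m
Q = (1/n)·A·R^(2/3)·S^(1/2) = (1/0.042) × 13.70 × 0.4800^(2/3) × 0.00082^(1/2) = 5.726 m³/s
V = Q/A = 5.726/13.70 = 0.4180 m/s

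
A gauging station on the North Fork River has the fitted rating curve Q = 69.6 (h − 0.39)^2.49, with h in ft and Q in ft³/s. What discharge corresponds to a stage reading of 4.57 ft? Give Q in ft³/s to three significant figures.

Q = 69.6 × (4.57 − 0.39)^2.49 = 69.6 × 4.18^2.49 = 2451 ft³/s

2450 ft³/s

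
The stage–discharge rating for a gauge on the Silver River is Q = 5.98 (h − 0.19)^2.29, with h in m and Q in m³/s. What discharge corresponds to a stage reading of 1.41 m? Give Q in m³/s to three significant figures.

9.43 m³/s

Q = 5.98 × (1.41 − 0.19)^2.29 = 5.98 × 1.22^2.29 = 9.429 m³/s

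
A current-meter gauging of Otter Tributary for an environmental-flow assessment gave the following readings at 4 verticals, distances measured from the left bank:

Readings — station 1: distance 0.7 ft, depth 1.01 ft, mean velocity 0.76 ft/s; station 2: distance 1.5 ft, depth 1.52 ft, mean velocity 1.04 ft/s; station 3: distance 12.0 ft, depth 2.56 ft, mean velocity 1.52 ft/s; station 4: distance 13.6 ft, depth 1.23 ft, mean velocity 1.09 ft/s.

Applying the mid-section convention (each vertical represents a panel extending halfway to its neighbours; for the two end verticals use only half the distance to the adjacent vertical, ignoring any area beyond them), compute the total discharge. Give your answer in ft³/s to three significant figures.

w_1 = (1.5 − 0.7)/2 = 0.4 ft; q_1 = 0.76 × 1.01 × 0.4 = 0.3070 ft³/s
w_2 = (12.0 − 0.7)/2 = 5.65 ft; q_2 = 1.04 × 1.52 × 5.65 = 8.932 ft³/s
w_3 = (13.6 − 1.5)/2 = 6.05 ft; q_3 = 1.52 × 2.56 × 6.05 = 23.54 ft³/s
w_4 = (13.6 − 12.0)/2 = 0.8 ft; q_4 = 1.09 × 1.23 × 0.8 = 1.073 ft³/s
Q = Σ qᵢ = 33.85 ft³/s

33.9 ft³/s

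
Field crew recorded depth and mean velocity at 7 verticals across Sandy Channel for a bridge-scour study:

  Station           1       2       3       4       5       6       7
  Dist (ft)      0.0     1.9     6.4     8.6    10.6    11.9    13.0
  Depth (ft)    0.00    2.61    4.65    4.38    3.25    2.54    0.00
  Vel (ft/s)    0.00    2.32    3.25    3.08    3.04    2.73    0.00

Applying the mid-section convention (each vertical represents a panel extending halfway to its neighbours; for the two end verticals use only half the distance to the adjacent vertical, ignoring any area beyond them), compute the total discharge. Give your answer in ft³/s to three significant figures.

123 ft³/s

w_2 = (6.4 − 0.0)/2 = 3.2 ft; q_2 = 2.32 × 2.61 × 3.2 = 19.38 ft³/s
w_3 = (8.6 − 1.9)/2 = 3.35 ft; q_3 = 3.25 × 4.65 × 3.35 = 50.63 ft³/s
w_4 = (10.6 − 6.4)/2 = 2.1 ft; q_4 = 3.08 × 4.38 × 2.1 = 28.33 ft³/s
w_5 = (11.9 − 8.6)/2 = 1.65 ft; q_5 = 3.04 × 3.25 × 1.65 = 16.30 ft³/s
w_6 = (13.0 − 10.6)/2 = 1.2 ft; q_6 = 2.73 × 2.54 × 1.2 = 8.321 ft³/s
Stations 1, 7 contribute zero (depth or velocity is 0).
Q = Σ qᵢ = 123.0 ft³/s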